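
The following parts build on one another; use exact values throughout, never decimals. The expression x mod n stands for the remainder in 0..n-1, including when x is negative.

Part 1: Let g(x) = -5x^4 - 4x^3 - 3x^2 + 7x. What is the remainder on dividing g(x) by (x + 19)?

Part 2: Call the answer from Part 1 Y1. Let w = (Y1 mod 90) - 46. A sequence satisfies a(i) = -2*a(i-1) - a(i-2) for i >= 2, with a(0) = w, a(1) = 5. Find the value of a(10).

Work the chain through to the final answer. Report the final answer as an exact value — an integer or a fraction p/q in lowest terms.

139

Part 1: remainder = value at the root: -5*(-19)^4 - 4*(-19)^3 - 3*(-19)^2 + 7*(-19)^1 = (-651605) + (27436) + (-1083) + (-133) = -625385; answer -625385
Part 2: Y1 = -625385; w = -21; a(2) = -2*(5) - 1*(-21) = 11; iterating: a(2)=11, a(3)=-27, a(4)=43, a(5)=-59, a(6)=75, a(7)=-91, a(8)=107, a(9)=-123, a(10)=139; answer 139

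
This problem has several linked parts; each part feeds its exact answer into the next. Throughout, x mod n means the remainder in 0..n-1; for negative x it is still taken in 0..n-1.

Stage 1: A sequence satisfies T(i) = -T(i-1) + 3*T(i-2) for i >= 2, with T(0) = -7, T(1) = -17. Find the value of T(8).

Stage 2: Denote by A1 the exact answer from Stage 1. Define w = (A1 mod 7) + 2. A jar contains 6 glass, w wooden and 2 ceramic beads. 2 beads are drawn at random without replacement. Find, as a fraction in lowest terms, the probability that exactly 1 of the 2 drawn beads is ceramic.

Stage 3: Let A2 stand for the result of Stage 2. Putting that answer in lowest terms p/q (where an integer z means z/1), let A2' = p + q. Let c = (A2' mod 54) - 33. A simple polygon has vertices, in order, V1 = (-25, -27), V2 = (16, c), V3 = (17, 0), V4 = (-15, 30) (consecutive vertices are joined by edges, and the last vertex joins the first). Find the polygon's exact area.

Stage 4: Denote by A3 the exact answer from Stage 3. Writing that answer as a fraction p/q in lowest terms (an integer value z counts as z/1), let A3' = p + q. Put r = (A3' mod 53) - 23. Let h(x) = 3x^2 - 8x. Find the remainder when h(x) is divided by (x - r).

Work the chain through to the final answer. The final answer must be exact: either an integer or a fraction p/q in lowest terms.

528

Stage 1: T(2) = -1*(-17) + 3*(-7) = -4; iterating: T(2)=-4, T(3)=-47, T(4)=35, T(5)=-176, T(6)=281, T(7)=-809, T(8)=1652; answer 1652
Stage 2: A1 = 1652; w = 2; total draws C(10,2) = 45; favorable C(2,1)*C(8,1) = 16; P = 16/45; answer 16/45
Stage 3: A2 = 16/45; threaded value p + q = 61; c = -26; cross terms: (-25*-26 - 16*-27)=1082, (16*0 - 17*-26)=442, (17*30 - -15*0)=510, (-15*-27 - -25*30)=1155; twice the area = |3189| = 3189; area = 3189/2; answer 3189/2
Stage 4: A3 = 3189/2; threaded value p + q = 3191; r = -12; remainder = value at the root: 3*(-12)^2 - 8*(-12)^1 = (432) + (96) = 528; answer 528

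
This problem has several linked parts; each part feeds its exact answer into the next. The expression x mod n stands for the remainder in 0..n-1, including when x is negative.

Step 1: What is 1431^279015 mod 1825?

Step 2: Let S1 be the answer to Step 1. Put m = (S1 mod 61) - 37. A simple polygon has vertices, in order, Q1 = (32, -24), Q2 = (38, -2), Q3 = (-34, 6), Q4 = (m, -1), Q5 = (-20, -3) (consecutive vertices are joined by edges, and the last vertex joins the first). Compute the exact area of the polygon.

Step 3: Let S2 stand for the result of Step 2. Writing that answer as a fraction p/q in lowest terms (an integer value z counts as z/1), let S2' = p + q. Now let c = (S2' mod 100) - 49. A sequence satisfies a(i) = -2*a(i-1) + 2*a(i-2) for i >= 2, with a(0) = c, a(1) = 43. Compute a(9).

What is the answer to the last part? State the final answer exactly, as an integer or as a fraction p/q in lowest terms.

Step 1: squarings mod 1825: 1431^1=1431, 1431^2=111, 1431^4=1371, 1431^8=1716, 1431^16=931, 1431^32=1711, 1431^64=221, 1431^128=1391, 1431^256=381, 1431^512=986, 1431^1024=1296, 1431^2048=616, 1431^4096=1681, 1431^8192=661, 1431^16384=746, 1431^32768=1716, 1431^65536=931, 1431^131072=1711, 1431^262144=221; 1431^279015 = 1431^1 * 1431^2 * 1431^4 * 1431^32 * 1431^64 * 1431^128 * 1431^256 * 1431^16384 * 1431^262144 = 1151 (mod 1825); answer 1151
Step 2: S1 = 1151; m = 16; cross terms: (32*-2 - 38*-24)=848, (38*6 - -34*-2)=160, (-34*-1 - 16*6)=-62, (16*-3 - -20*-1)=-68, (-20*-24 - 32*-3)=576; twice the area = |1454| = 1454; area = 727; answer 727
Step 3: S2 = 727; threaded value p + q = 728; c = -21; a(2) = -2*(43) + 2*(-21) = -128; iterating: a(2)=-128, a(3)=342, a(4)=-940, a(5)=2564, a(6)=-7008, a(7)=19144, a(8)=-52304, a(9)=142896; answer 142896

142896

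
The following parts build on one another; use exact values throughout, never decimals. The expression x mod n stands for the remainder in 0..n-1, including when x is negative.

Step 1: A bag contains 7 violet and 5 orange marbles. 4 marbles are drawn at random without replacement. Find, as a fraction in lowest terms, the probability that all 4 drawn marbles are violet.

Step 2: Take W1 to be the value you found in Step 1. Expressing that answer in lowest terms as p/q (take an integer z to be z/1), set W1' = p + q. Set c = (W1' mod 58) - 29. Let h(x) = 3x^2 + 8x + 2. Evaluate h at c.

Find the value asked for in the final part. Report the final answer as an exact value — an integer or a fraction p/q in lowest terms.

Step 1: total draws C(12,4) = 495; favorable C(7,4) = 35; P = 7/99; answer 7/99
Step 2: W1 = 7/99; threaded value p + q = 106; c = 19; 3*(19)^2 + 8*(19)^1 + 2 = (1083) + (152) + (2) = 1237; answer 1237

1237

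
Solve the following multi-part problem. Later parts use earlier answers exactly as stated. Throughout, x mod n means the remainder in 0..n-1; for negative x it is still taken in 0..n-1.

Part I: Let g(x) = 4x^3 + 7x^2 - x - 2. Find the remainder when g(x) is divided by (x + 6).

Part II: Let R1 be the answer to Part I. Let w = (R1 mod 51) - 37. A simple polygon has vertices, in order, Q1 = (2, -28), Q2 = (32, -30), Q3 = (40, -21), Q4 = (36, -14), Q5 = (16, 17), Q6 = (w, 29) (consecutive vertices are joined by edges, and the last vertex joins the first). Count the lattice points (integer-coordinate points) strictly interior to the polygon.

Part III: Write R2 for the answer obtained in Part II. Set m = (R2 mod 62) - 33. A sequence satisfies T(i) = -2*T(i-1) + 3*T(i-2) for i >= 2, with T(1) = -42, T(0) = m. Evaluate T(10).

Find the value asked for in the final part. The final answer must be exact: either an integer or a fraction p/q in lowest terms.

620004

Part I: remainder = value at the root: 4*(-6)^3 + 7*(-6)^2 - 1*(-6)^1 - 2 = (-864) + (252) + (6) + (-2) = -608; answer -608
Part II: R1 = -608; w = -33; cross terms: (2*-30 - 32*-28)=836, (32*-21 - 40*-30)=528, (40*-14 - 36*-21)=196, (36*17 - 16*-14)=836, (16*29 - -33*17)=1025, (-33*-28 - 2*29)=866; twice the area = |4287| = 4287; area = 4287/2; boundary points = 2 + 1 + 1 + 1 + 1 + 1 = 7; strictly interior points = area - boundary/2 + 1 = 2141; answer 2141
Part III: R2 = 2141; m = 0; T(2) = -2*(-42) + 3*(0) = 84; iterating: T(2)=84, T(3)=-294, T(4)=840, T(5)=-2562, T(6)=7644, T(7)=-22974, T(8)=68880, T(9)=-206682, T(10)=620004; answer 620004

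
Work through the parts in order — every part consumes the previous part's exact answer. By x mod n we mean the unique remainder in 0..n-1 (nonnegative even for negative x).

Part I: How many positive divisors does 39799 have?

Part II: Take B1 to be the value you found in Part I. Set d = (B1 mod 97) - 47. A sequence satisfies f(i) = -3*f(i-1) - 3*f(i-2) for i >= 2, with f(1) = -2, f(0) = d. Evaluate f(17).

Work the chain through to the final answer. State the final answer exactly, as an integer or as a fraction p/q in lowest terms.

-898857

Part I: 39799 is prime, so its only divisors are 1 and 39799; count = 2; answer 2
Part II: B1 = 2; d = -45; f(2) = -3*(-2) - 3*(-45) = 141; iterating: f(2)=141, f(3)=-417, f(4)=828, f(5)=-1233, f(6)=1215, f(7)=54, f(8)=-3807, f(9)=11259, f(10)=-22356, f(11)=33291, f(12)=-32805, f(13)=-1458, f(14)=102789, f(15)=-303993, f(16)=603612, f(17)=-898857; answer -898857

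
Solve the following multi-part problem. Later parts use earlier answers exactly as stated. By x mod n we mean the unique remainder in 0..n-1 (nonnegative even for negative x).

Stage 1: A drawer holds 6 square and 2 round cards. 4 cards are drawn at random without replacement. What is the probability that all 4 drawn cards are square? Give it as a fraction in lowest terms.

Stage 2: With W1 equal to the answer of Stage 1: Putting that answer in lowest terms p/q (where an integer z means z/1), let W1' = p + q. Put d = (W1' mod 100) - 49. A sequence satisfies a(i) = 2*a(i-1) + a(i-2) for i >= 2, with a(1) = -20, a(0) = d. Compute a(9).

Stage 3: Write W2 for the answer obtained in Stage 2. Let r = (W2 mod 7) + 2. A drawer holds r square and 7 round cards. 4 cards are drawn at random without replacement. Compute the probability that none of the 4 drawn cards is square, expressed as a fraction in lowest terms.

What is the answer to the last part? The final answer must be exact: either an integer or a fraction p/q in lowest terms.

7/143

Stage 1: total draws C(8,4) = 70; favorable C(6,4) = 15; P = 3/14; answer 3/14
Stage 2: W1 = 3/14; threaded value p + q = 17; d = -32; a(2) = 2*(-20) + 1*(-32) = -72; iterating: a(2)=-72, a(3)=-164, a(4)=-400, a(5)=-964, a(6)=-2328, a(7)=-5620, a(8)=-13568, a(9)=-32756; answer -32756
Stage 3: W2 = -32756; r = 6; total draws C(13,4) = 715; favorable C(7,4) = 35; P = 7/143; answer 7/143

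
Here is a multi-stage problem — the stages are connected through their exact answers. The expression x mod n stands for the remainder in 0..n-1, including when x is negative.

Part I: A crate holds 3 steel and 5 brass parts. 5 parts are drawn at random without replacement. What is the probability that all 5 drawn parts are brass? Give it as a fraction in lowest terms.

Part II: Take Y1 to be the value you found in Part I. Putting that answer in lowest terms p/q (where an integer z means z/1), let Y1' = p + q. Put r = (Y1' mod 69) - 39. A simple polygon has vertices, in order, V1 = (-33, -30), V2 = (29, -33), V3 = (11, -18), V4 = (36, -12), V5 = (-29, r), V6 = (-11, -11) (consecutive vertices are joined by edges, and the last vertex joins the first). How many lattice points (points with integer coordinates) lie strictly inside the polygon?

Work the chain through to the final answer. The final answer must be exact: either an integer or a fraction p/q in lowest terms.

1545

Part I: total draws C(8,5) = 56; favorable C(5,5) = 1; P = 1/56; answer 1/56
Part II: Y1 = 1/56; threaded value p + q = 57; r = 18; cross terms: (-33*-33 - 29*-30)=1959, (29*-18 - 11*-33)=-159, (11*-12 - 36*-18)=516, (36*18 - -29*-12)=300, (-29*-11 - -11*18)=517, (-11*-30 - -33*-11)=-33; twice the area = |3100| = 3100; area = 1550; boundary points = 1 + 3 + 1 + 5 + 1 + 1 = 12; strictly interior points = area - boundary/2 + 1 = 1545; answer 1545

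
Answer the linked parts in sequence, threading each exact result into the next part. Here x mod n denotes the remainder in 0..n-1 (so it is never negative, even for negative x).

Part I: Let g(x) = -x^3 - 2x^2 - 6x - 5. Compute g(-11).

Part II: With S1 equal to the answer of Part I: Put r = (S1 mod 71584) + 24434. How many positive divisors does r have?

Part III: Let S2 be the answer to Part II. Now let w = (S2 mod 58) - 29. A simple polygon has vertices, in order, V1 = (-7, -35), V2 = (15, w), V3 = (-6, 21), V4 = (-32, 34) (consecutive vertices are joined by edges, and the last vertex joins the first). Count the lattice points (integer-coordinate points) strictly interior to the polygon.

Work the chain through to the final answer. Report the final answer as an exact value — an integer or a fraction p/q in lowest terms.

Part I: -1*(-11)^3 - 2*(-11)^2 - 6*(-11)^1 - 5 = (1331) + (-242) + (66) + (-5) = 1150; answer 1150
Part II: S1 = 1150; r = 25584; 25584 = 2^4 * 3 * 13 * 41; number of divisors = (4+1) * (1+1) * (1+1) * (1+1) = 40; answer 40
Part III: S2 = 40; w = 11; cross terms: (-7*11 - 15*-35)=448, (15*21 - -6*11)=381, (-6*34 - -32*21)=468, (-32*-35 - -7*34)=1358; twice the area = |2655| = 2655; area = 2655/2; boundary points = 2 + 1 + 13 + 1 = 17; strictly interior points = area - boundary/2 + 1 = 1320; answer 1320

1320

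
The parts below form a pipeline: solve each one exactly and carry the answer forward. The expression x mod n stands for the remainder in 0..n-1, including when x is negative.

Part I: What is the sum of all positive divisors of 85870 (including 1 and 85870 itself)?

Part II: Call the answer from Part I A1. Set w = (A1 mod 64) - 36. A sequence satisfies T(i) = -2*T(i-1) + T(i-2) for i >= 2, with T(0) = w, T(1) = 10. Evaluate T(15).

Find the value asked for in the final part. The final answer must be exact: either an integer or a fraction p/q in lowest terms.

4858402

Part I: 85870 = 2 * 5 * 31 * 277; sigma = (1 + 2) * (1 + 5) * (1 + 31) * (1 + 277) = 3 * 6 * 32 * 278 = 160128; answer 160128
Part II: A1 = 160128; w = -36; T(2) = -2*(10) + 1*(-36) = -56; iterating: T(2)=-56, T(3)=122, T(4)=-300, T(5)=722, T(6)=-1744, T(7)=4210, T(8)=-10164, T(9)=24538, T(10)=-59240, T(11)=143018, T(12)=-345276, T(13)=833570, T(14)=-2012416, T(15)=4858402; answer 4858402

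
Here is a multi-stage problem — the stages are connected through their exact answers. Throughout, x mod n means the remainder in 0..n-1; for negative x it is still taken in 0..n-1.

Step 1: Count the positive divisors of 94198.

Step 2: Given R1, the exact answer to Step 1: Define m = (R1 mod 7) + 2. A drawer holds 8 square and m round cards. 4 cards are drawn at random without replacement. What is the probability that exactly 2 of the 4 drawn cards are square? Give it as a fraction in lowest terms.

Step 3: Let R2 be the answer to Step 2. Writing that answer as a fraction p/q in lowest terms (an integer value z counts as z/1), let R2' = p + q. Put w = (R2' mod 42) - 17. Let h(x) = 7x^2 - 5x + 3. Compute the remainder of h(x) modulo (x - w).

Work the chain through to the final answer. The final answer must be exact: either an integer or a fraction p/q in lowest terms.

653

Step 1: 94198 = 2 * 13 * 3623; number of divisors = (1+1) * (1+1) * (1+1) = 8; answer 8
Step 2: R1 = 8; m = 3; total draws C(11,4) = 330; favorable C(8,2)*C(3,2) = 84; P = 14/55; answer 14/55
Step 3: R2 = 14/55; threaded value p + q = 69; w = 10; remainder = value at the root: 7*(10)^2 - 5*(10)^1 + 3 = (700) + (-50) + (3) = 653; answer 653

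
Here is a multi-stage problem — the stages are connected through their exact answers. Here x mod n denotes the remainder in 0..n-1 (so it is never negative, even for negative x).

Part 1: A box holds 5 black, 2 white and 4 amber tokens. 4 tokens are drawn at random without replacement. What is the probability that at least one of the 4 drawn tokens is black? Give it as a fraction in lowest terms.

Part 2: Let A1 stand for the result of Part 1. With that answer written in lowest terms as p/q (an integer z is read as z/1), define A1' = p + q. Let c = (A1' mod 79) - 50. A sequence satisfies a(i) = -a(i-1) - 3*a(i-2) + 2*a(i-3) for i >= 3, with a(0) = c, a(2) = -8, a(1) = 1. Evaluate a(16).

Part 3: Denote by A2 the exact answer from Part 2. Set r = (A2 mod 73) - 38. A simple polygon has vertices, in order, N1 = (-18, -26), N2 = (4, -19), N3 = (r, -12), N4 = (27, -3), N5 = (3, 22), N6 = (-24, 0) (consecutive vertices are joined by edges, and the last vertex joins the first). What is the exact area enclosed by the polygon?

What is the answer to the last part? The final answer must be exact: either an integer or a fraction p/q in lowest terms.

Part 1: total draws C(11,4) = 330; complement C(6,4) = 15; favorable 330 - 15 = 315; P = 21/22; answer 21/22
Part 2: A1 = 21/22; threaded value p + q = 43; c = -7; a(3) = -1*(-8) - 3*(1) + 2*(-7) = -9; iterating: a(3)=-9, a(4)=35, a(5)=-24, a(6)=-99, a(7)=241, a(8)=8, a(9)=-929, a(10)=1387, a(11)=1416, a(12)=-7435, a(13)=5961, a(14)=19176, a(15)=-51929, a(16)=6323; answer 6323
Part 3: A2 = 6323; r = 7; cross terms: (-18*-19 - 4*-26)=446, (4*-12 - 7*-19)=85, (7*-3 - 27*-12)=303, (27*22 - 3*-3)=603, (3*0 - -24*22)=528, (-24*-26 - -18*0)=624; twice the area = |2589| = 2589; area = 2589/2; answer 2589/2

2589/2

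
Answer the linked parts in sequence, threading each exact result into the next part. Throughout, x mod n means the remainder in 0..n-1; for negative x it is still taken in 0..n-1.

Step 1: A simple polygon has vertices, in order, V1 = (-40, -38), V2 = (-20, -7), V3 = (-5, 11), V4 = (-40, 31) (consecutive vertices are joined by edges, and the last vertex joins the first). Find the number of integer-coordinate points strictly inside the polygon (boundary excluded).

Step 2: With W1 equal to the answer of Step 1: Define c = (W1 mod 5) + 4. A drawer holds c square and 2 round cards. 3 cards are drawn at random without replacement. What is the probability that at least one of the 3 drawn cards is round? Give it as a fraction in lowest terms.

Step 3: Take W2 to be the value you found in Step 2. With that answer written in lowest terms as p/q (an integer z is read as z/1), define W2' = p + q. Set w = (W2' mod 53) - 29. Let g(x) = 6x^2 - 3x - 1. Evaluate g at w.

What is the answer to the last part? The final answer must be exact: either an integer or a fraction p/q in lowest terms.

233

Step 1: cross terms: (-40*-7 - -20*-38)=-480, (-20*11 - -5*-7)=-255, (-5*31 - -40*11)=285, (-40*-38 - -40*31)=2760; twice the area = |2310| = 2310; area = 1155; boundary points = 1 + 3 + 5 + 69 = 78; strictly interior points = area - boundary/2 + 1 = 1117; answer 1117
Step 2: W1 = 1117; c = 6; total draws C(8,3) = 56; complement C(6,3) = 20; favorable 56 - 20 = 36; P = 9/14; answer 9/14
Step 3: W2 = 9/14; threaded value p + q = 23; w = -6; 6*(-6)^2 - 3*(-6)^1 - 1 = (216) + (18) + (-1) = 233; answer 233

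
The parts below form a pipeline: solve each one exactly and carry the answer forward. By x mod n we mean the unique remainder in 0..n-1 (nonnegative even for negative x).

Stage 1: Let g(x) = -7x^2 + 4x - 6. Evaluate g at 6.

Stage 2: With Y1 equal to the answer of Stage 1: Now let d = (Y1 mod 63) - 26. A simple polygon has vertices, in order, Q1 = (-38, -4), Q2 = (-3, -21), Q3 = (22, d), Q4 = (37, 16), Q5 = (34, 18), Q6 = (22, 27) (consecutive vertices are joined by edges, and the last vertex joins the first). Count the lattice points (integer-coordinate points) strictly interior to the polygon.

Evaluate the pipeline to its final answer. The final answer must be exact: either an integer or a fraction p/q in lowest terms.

1747

Stage 1: -7*(6)^2 + 4*(6)^1 - 6 = (-252) + (24) + (-6) = -234; answer -234
Stage 2: Y1 = -234; d = -8; cross terms: (-38*-21 - -3*-4)=786, (-3*-8 - 22*-21)=486, (22*16 - 37*-8)=648, (37*18 - 34*16)=122, (34*27 - 22*18)=522, (22*-4 - -38*27)=938; twice the area = |3502| = 3502; area = 1751; boundary points = 1 + 1 + 3 + 1 + 3 + 1 = 10; strictly interior points = area - boundary/2 + 1 = 1747; answer 1747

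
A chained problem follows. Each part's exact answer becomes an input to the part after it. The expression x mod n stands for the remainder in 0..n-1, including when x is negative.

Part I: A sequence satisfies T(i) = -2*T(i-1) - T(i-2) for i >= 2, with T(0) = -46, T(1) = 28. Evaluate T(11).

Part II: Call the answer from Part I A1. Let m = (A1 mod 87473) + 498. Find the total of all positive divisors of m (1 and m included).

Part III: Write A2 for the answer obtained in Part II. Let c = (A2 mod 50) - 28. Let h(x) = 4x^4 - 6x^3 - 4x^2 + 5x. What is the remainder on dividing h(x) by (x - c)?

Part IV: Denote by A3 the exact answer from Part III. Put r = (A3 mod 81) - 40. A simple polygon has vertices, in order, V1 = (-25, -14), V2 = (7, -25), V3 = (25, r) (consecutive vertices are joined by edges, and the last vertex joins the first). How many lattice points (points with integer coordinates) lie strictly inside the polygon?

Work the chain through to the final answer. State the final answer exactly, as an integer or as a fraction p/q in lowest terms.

112

Part I: T(2) = -2*(28) - 1*(-46) = -10; iterating: T(2)=-10, T(3)=-8, T(4)=26, T(5)=-44, T(6)=62, T(7)=-80, T(8)=98, T(9)=-116, T(10)=134, T(11)=-152; answer -152
Part II: A1 = -152; m = 87819; 87819 = 3 * 73 * 401; sigma = (1 + 3) * (1 + 73) * (1 + 401) = 4 * 74 * 402 = 118992; answer 118992
Part III: A2 = 118992; c = 14; remainder = value at the root: 4*(14)^4 - 6*(14)^3 - 4*(14)^2 + 5*(14)^1 = (153664) + (-16464) + (-784) + (70) = 136486; answer 136486
Part IV: A3 = 136486; r = -39; cross terms: (-25*-25 - 7*-14)=723, (7*-39 - 25*-25)=352, (25*-14 - -25*-39)=-1325; twice the area = |-250| = 250; area = 125; boundary points = 1 + 2 + 25 = 28; strictly interior points = area - boundary/2 + 1 = 112; answer 112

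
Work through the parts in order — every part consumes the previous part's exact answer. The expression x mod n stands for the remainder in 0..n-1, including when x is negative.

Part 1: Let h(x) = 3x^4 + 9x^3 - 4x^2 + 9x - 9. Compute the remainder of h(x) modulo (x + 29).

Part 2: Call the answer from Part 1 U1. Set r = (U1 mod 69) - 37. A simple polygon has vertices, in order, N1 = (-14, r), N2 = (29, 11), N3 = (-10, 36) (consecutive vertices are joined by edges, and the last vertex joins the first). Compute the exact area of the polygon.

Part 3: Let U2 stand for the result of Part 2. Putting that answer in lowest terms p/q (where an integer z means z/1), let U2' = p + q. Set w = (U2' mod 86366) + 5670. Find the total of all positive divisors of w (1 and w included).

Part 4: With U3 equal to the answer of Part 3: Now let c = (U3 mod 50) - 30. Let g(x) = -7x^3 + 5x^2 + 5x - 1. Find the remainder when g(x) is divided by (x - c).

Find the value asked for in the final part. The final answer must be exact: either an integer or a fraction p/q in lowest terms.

-6451

Part 1: remainder = value at the root: 3*(-29)^4 + 9*(-29)^3 - 4*(-29)^2 + 9*(-29)^1 - 9 = (2121843) + (-219501) + (-3364) + (-261) + (-9) = 1898708; answer 1898708
Part 2: U1 = 1898708; r = -2; cross terms: (-14*11 - 29*-2)=-96, (29*36 - -10*11)=1154, (-10*-2 - -14*36)=524; twice the area = |1582| = 1582; area = 791; answer 791
Part 3: U2 = 791; threaded value p + q = 792; w = 6462; 6462 = 2 * 3^2 * 359; sigma = (1 + 2) * (1 + 3 + 9) * (1 + 359) = 3 * 13 * 360 = 14040; answer 14040
Part 4: U3 = 14040; c = 10; remainder = value at the root: -7*(10)^3 + 5*(10)^2 + 5*(10)^1 - 1 = (-7000) + (500) + (50) + (-1) = -6451; answer -6451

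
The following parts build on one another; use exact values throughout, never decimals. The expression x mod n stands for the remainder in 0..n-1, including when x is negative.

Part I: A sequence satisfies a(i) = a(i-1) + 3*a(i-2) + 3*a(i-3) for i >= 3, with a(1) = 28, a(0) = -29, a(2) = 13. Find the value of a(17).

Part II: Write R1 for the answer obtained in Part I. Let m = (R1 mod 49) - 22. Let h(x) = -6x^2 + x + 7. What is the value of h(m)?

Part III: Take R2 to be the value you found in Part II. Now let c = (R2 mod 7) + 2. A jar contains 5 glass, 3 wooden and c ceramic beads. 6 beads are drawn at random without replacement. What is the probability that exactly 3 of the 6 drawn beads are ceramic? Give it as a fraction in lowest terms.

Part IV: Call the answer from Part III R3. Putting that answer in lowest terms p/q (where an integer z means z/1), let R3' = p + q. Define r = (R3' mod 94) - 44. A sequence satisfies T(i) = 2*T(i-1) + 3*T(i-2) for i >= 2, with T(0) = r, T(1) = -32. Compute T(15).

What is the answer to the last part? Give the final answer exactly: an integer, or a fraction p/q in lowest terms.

Part I: a(3) = 1*(13) + 3*(28) + 3*(-29) = 10; iterating: a(3)=10, a(4)=133, a(5)=202, a(6)=631, a(7)=1636, a(8)=4135, a(9)=10936, a(10)=28249, a(11)=73462, a(12)=191017, a(13)=496150, a(14)=1289587, a(15)=3351088, a(16)=8708299, a(17)=22630324; answer 22630324
Part II: R1 = 22630324; m = -5; -6*(-5)^2 + 1*(-5)^1 + 7 = (-150) + (-5) + (7) = -148; answer -148
Part III: R2 = -148; c = 8; total draws C(16,6) = 8008; favorable C(8,3)*C(8,3) = 3136; P = 56/143; answer 56/143
Part IV: R3 = 56/143; threaded value p + q = 199; r = -33; T(2) = 2*(-32) + 3*(-33) = -163; iterating: T(2)=-163, T(3)=-422, T(4)=-1333, T(5)=-3932, T(6)=-11863, T(7)=-35522, T(8)=-106633, T(9)=-319832, T(10)=-959563, T(11)=-2878622, T(12)=-8635933, T(13)=-25907732, T(14)=-77723263, T(15)=-233169722; answer -233169722

-233169722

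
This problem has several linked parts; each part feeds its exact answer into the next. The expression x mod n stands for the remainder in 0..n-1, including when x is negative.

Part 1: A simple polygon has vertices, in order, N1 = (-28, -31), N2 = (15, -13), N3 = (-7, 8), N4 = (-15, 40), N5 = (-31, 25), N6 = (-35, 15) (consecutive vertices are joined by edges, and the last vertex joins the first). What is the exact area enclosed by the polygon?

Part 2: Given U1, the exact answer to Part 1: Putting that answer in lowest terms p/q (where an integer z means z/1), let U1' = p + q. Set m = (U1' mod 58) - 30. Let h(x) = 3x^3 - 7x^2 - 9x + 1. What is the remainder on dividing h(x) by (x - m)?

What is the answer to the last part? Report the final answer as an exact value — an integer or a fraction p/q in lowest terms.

-87029

Part 1: cross terms: (-28*-13 - 15*-31)=829, (15*8 - -7*-13)=29, (-7*40 - -15*8)=-160, (-15*25 - -31*40)=865, (-31*15 - -35*25)=410, (-35*-31 - -28*15)=1505; twice the area = |3478| = 3478; area = 1739; answer 1739
Part 2: U1 = 1739; threaded value p + q = 1740; m = -30; remainder = value at the root: 3*(-30)^3 - 7*(-30)^2 - 9*(-30)^1 + 1 = (-81000) + (-6300) + (270) + (1) = -87029; answer -87029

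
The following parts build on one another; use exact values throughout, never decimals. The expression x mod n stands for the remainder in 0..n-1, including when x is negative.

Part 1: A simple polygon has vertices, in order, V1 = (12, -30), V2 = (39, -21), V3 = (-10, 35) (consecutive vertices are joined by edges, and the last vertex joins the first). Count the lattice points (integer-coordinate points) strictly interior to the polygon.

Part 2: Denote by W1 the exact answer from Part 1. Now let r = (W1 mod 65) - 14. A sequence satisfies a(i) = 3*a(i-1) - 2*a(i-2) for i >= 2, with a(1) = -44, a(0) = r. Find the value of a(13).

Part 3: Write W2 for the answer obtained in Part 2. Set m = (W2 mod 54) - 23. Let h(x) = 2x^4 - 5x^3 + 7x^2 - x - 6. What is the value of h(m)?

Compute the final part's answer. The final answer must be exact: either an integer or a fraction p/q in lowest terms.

Part 1: cross terms: (12*-21 - 39*-30)=918, (39*35 - -10*-21)=1155, (-10*-30 - 12*35)=-120; twice the area = |1953| = 1953; area = 1953/2; boundary points = 9 + 7 + 1 = 17; strictly interior points = area - boundary/2 + 1 = 969; answer 969
Part 2: W1 = 969; r = 45; a(2) = 3*(-44) - 2*(45) = -222; iterating: a(2)=-222, a(3)=-578, a(4)=-1290, a(5)=-2714, a(6)=-5562, a(7)=-11258, a(8)=-22650, a(9)=-45434, a(10)=-91002, a(11)=-182138, a(12)=-364410, a(13)=-728954; answer -728954
Part 3: W2 = -728954; m = 23; 2*(23)^4 - 5*(23)^3 + 7*(23)^2 - 1*(23)^1 - 6 = (559682) + (-60835) + (3703) + (-23) + (-6) = 502521; answer 502521

502521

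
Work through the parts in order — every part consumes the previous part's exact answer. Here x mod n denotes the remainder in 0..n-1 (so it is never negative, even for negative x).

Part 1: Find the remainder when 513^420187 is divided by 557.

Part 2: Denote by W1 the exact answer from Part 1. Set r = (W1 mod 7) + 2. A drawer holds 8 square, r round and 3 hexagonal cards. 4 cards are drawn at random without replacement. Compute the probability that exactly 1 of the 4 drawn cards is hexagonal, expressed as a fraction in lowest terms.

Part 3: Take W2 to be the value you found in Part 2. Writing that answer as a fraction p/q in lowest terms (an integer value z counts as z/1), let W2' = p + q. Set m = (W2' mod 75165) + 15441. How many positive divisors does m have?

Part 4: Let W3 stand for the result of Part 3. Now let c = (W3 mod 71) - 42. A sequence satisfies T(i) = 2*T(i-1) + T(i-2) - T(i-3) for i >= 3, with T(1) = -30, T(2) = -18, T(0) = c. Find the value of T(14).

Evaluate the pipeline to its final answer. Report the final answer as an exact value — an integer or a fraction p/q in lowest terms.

Part 1: squarings mod 557: 513^1=513, 513^2=265, 513^4=43, 513^8=178, 513^16=492, 513^32=326, 513^64=446, 513^128=67, 513^256=33, 513^512=532, 513^1024=68, 513^2048=168, 513^4096=374, 513^8192=69, 513^16384=305, 513^32768=6, 513^65536=36, 513^131072=182, 513^262144=261; 513^420187 = 513^1 * 513^2 * 513^8 * 513^16 * 513^64 * 513^256 * 513^2048 * 513^8192 * 513^16384 * 513^131072 * 513^262144 = 163 (mod 557); answer 163
Part 2: W1 = 163; r = 4; total draws C(15,4) = 1365; favorable C(3,1)*C(12,3) = 660; P = 44/91; answer 44/91
Part 3: W2 = 44/91; threaded value p + q = 135; m = 15576; 15576 = 2^3 * 3 * 11 * 59; number of divisors = (3+1) * (1+1) * (1+1) * (1+1) = 32; answer 32
Part 4: W3 = 32; c = -10; T(3) = 2*(-18) + 1*(-30) - 1*(-10) = -56; iterating: T(3)=-56, T(4)=-100, T(5)=-238, T(6)=-520, T(7)=-1178, T(8)=-2638, T(9)=-5934, T(10)=-13328, T(11)=-29952, T(12)=-67298, T(13)=-151220, T(14)=-339786; answer -339786

-339786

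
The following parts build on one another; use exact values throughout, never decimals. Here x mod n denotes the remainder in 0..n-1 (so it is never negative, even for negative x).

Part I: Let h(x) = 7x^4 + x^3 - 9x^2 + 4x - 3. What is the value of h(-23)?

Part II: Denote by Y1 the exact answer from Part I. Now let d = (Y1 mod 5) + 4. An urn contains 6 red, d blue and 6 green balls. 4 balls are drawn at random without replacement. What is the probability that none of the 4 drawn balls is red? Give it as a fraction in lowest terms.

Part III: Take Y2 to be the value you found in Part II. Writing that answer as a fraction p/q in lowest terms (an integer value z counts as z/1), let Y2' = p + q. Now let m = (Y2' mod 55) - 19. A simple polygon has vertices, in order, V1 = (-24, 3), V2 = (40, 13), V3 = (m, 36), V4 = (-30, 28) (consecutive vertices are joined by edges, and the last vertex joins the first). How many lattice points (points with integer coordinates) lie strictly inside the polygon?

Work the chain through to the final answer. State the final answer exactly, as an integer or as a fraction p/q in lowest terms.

1311

Part I: 7*(-23)^4 + 1*(-23)^3 - 9*(-23)^2 + 4*(-23)^1 - 3 = (1958887) + (-12167) + (-4761) + (-92) + (-3) = 1941864; answer 1941864
Part II: Y1 = 1941864; d = 8; total draws C(20,4) = 4845; favorable C(14,4) = 1001; P = 1001/4845; answer 1001/4845
Part III: Y2 = 1001/4845; threaded value p + q = 5846; m = -3; cross terms: (-24*13 - 40*3)=-432, (40*36 - -3*13)=1479, (-3*28 - -30*36)=996, (-30*3 - -24*28)=582; twice the area = |2625| = 2625; area = 2625/2; boundary points = 2 + 1 + 1 + 1 = 5; strictly interior points = area - boundary/2 + 1 = 1311; answer 1311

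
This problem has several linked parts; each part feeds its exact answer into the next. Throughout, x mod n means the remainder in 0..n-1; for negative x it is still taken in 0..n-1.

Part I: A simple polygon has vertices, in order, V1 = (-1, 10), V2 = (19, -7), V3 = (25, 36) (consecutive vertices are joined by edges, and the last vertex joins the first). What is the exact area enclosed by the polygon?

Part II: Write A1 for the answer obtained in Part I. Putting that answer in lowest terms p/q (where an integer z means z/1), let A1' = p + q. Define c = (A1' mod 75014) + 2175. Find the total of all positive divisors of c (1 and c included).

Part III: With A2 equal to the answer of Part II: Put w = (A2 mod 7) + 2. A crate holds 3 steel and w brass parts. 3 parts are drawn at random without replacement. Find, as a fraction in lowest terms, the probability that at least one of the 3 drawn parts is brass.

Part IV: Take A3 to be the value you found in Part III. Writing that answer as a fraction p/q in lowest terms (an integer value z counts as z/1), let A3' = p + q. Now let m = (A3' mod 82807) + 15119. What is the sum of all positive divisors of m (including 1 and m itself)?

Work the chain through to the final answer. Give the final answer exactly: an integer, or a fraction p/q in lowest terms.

26352

Part I: cross terms: (-1*-7 - 19*10)=-183, (19*36 - 25*-7)=859, (25*10 - -1*36)=286; twice the area = |962| = 962; area = 481; answer 481
Part II: A1 = 481; threaded value p + q = 482; c = 2657; 2657 is prime, so its only divisors are 1 and 2657; sigma = 1 + 2657 = 2658; answer 2658
Part III: A2 = 2658; w = 7; total draws C(10,3) = 120; complement C(3,3) = 1; favorable 120 - 1 = 119; P = 119/120; answer 119/120
Part IV: A3 = 119/120; threaded value p + q = 239; m = 15358; 15358 = 2 * 7 * 1097; sigma = (1 + 2) * (1 + 7) * (1 + 1097) = 3 * 8 * 1098 = 26352; answer 26352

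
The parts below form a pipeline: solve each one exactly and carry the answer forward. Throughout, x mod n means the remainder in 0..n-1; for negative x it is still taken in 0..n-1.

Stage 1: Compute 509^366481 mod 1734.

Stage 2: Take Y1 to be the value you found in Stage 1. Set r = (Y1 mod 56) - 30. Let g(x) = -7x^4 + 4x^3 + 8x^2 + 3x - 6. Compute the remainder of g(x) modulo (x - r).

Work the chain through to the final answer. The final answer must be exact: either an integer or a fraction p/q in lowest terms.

Stage 1: squarings mod 1734: 509^1=509, 509^2=715, 509^4=1429, 509^8=1123, 509^16=511, 509^32=1021, 509^64=307, 509^128=613, 509^256=1225, 509^512=715, 509^1024=1429, 509^2048=1123, 509^4096=511, 509^8192=1021, 509^16384=307, 509^32768=613, 509^65536=1225, 509^131072=715, 509^262144=1429; 509^366481 = 509^1 * 509^16 * 509^128 * 509^256 * 509^512 * 509^1024 * 509^4096 * 509^32768 * 509^65536 * 509^262144 = 917 (mod 1734); answer 917
Stage 2: Y1 = 917; r = -9; remainder = value at the root: -7*(-9)^4 + 4*(-9)^3 + 8*(-9)^2 + 3*(-9)^1 - 6 = (-45927) + (-2916) + (648) + (-27) + (-6) = -48228; answer -48228

-48228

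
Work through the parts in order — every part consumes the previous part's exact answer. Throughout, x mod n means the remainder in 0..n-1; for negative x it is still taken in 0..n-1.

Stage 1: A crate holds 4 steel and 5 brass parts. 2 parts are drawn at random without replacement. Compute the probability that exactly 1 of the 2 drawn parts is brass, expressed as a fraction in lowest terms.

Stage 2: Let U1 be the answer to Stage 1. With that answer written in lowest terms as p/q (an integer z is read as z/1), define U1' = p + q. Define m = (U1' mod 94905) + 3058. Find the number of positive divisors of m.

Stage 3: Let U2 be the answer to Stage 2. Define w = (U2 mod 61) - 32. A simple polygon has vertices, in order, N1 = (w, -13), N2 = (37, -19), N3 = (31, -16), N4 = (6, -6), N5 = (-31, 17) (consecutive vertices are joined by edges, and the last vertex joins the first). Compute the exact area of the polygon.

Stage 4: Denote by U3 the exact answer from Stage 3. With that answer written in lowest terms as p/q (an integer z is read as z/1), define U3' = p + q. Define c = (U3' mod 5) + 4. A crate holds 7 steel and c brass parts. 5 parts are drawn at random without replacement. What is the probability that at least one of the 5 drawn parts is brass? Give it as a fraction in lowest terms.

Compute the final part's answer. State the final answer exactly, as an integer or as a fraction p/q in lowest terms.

142/143

Stage 1: total draws C(9,2) = 36; favorable C(5,1)*C(4,1) = 20; P = 5/9; answer 5/9
Stage 2: U1 = 5/9; threaded value p + q = 14; m = 3072; 3072 = 2^10 * 3; number of divisors = (10+1) * (1+1) = 22; answer 22
Stage 3: U2 = 22; w = -10; cross terms: (-10*-19 - 37*-13)=671, (37*-16 - 31*-19)=-3, (31*-6 - 6*-16)=-90, (6*17 - -31*-6)=-84, (-31*-13 - -10*17)=573; twice the area = |1067| = 1067; area = 1067/2; answer 1067/2
Stage 4: U3 = 1067/2; threaded value p + q = 1069; c = 8; total draws C(15,5) = 3003; complement C(7,5) = 21; favorable 3003 - 21 = 2982; P = 142/143; answer 142/143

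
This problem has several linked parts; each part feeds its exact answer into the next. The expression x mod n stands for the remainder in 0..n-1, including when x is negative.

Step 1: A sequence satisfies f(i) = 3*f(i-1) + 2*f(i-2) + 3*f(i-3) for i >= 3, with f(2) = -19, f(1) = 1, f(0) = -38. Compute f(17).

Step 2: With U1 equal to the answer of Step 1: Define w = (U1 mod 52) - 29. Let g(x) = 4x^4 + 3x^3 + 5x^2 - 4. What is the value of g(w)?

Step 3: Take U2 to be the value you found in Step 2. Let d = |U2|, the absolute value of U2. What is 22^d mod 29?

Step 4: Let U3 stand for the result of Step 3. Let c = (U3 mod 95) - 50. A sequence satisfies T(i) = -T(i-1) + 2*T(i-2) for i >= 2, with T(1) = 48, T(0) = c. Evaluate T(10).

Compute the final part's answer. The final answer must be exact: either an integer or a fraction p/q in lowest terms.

Step 1: f(3) = 3*(-19) + 2*(1) + 3*(-38) = -169; iterating: f(3)=-169, f(4)=-542, f(5)=-2021, f(6)=-7654, f(7)=-28630, f(8)=-107261, f(9)=-402005, f(10)=-1506427, f(11)=-5645074, f(12)=-21154091, f(13)=-79271702, f(14)=-297058510, f(15)=-1113181207, f(16)=-4171475747, f(17)=-15631965185; answer -15631965185
Step 2: U1 = -15631965185; w = 18; 4*(18)^4 + 3*(18)^3 + 5*(18)^2 - 4 = (419904) + (17496) + (1620) + (-4) = 439016; answer 439016
Step 3: U2 = 439016; d = 439016; squarings mod 29: 22^1=22, 22^2=20, 22^4=23, 22^8=7, 22^16=20, 22^32=23, 22^64=7, 22^128=20, 22^256=23, 22^512=7, 22^1024=20, 22^2048=23, 22^4096=7, 22^8192=20, 22^16384=23, 22^32768=7, 22^65536=20, 22^131072=23, 22^262144=7; 22^439016 = 22^8 * 22^32 * 22^64 * 22^128 * 22^512 * 22^4096 * 22^8192 * 22^32768 * 22^131072 * 22^262144 = 23 (mod 29); answer 23
Step 4: U3 = 23; c = -27; T(2) = -1*(48) + 2*(-27) = -102; iterating: T(2)=-102, T(3)=198, T(4)=-402, T(5)=798, T(6)=-1602, T(7)=3198, T(8)=-6402, T(9)=12798, T(10)=-25602; answer -25602

-25602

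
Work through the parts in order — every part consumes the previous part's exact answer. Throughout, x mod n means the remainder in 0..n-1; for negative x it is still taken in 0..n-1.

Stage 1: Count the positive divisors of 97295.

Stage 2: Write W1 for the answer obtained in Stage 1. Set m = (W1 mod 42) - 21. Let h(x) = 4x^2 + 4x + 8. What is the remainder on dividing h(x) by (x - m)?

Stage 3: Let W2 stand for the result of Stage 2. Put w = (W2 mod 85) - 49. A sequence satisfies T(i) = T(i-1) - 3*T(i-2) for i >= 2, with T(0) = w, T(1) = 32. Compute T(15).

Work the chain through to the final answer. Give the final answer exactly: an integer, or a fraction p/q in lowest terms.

-125926

Stage 1: 97295 = 5 * 11 * 29 * 61; number of divisors = (1+1) * (1+1) * (1+1) * (1+1) = 16; answer 16
Stage 2: W1 = 16; m = -5; remainder = value at the root: 4*(-5)^2 + 4*(-5)^1 + 8 = (100) + (-20) + (8) = 88; answer 88
Stage 3: W2 = 88; w = -46; T(2) = 1*(32) - 3*(-46) = 170; iterating: T(2)=170, T(3)=74, T(4)=-436, T(5)=-658, T(6)=650, T(7)=2624, T(8)=674, T(9)=-7198, T(10)=-9220, T(11)=12374, T(12)=40034, T(13)=2912, T(14)=-117190, T(15)=-125926; answer -125926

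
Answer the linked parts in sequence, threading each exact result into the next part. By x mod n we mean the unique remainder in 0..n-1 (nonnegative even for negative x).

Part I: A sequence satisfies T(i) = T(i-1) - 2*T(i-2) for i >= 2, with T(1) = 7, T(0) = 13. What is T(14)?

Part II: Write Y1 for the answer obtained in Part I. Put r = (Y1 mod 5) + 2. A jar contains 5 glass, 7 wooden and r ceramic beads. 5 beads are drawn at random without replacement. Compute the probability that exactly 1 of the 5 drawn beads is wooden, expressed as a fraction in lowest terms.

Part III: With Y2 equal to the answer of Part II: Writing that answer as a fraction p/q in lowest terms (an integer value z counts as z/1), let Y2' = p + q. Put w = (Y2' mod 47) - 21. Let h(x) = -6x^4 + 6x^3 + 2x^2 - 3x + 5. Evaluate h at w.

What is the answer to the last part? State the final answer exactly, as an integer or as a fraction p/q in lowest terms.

-310

Part I: T(2) = 1*(7) - 2*(13) = -19; iterating: T(2)=-19, T(3)=-33, T(4)=5, T(5)=71, T(6)=61, T(7)=-81, T(8)=-203, T(9)=-41, T(10)=365, T(11)=447, T(12)=-283, T(13)=-1177, T(14)=-611; answer -611
Part II: Y1 = -611; r = 6; total draws C(18,5) = 8568; favorable C(7,1)*C(11,4) = 2310; P = 55/204; answer 55/204
Part III: Y2 = 55/204; threaded value p + q = 259; w = 3; -6*(3)^4 + 6*(3)^3 + 2*(3)^2 - 3*(3)^1 + 5 = (-486) + (162) + (18) + (-9) + (5) = -310; answer -310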